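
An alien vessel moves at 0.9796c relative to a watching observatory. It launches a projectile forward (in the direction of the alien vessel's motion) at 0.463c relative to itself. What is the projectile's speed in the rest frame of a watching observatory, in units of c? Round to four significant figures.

0.9925c

Relativistic velocity addition: u = (u' + v)/(1 + u'v/c²), with u' = 0.463c and v = 0.9796c.
Numerator: 0.463 + 0.9796 = 1.4426. Denominator: 1 + (0.463)(0.9796) = 1.4535548.
u = 1.4426/1.4535548 = 0.99246, so the speed is 0.9925c.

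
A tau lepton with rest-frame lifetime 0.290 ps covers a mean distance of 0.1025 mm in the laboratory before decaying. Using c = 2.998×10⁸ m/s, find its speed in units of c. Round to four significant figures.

0.7626c

Let x = d/(cτ) = 1.025×10^-4 m / (2.998×10⁸ m/s × 2.900×10^-13 s) = 1.1789. Since d = βγcτ, x = βγ = β/√(1−β²).
Solving: β² = x²/(1+x²) = 1.38981/2.38981 = 0.581557, so β = 0.7626.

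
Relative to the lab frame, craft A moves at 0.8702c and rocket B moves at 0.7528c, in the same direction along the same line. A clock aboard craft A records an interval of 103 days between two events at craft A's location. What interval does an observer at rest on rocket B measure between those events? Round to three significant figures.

Transform craft A's velocity into rocket B's frame: (0.8702 − 0.7528)/(1 − 0.8702·0.7528) = 0.1174/0.34491344, so the relative speed is 0.34038c.
At |u| = 0.34038c, γ = (1 − 0.115859)^(−1/2) = 1.0635.
Craft A's interval is proper; time dilation gives Δt_B = γΔτ = 1.0635 × 103 days = 110 days.

110 days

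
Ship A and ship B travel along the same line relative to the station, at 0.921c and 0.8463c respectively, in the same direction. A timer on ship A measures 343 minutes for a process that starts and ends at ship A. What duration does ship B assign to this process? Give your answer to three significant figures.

365 minutes

Transform ship A's velocity into ship B's frame: (0.921 − 0.8463)/(1 − 0.921·0.8463) = 0.0747/0.2205577, so the relative speed is 0.33869c.
γ for this relative speed: γ = 1/√(1 − 0.114711) = 1.0628.
Ship A's interval is proper; time dilation gives Δt_B = γΔτ = 1.0628 × 343 minutes = 365 minutes.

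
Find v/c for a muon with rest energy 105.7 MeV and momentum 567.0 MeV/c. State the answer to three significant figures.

0.983

βγ = pc/(mc²) = 567.0/105.7 = 5.3642.
Since γ² = 1 + (βγ)² = 29.7746, γ = √29.7746 = 5.45661, and β = (βγ)/γ = 5.3642/5.45661 = 0.983.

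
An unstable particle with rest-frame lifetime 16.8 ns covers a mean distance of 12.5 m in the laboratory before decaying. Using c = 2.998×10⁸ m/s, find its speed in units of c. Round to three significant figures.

Lab distance = (lab lifetime)·v = γτ·βc, so βγ = d/(cτ) = 12.50/(2.998×10⁸ × 1.680×10^-8) = 2.4818.
With βγ = 2.4818: γ² = 1 + (βγ)² = 7.15933, and β = (βγ)/γ = 2.4818/2.67569 = 0.928.

0.928c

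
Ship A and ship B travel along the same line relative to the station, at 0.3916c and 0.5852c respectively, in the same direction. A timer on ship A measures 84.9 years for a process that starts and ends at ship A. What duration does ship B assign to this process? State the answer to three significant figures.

87.7 years

Transform ship A's velocity into ship B's frame: (0.3916 − 0.5852)/(1 − 0.3916·0.5852) = −0.1936/0.77083568, so the relative speed is 0.25116c.
At |u| = 0.25116c, γ = (1 − 0.0630813)^(−1/2) = 1.0331.
The clock on ship A records proper time, so ship B measures Δt = γΔτ = 1.0331 × 84.9 = 87.7 years.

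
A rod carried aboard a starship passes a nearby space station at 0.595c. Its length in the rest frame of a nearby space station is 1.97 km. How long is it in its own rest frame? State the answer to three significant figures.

2.45 km

β² = 0.354025, so γ = 1/√0.645975 = 1.2442.
Proper length: L₀ = γ·L = 1.2442 × 1.97 = 2.45 km.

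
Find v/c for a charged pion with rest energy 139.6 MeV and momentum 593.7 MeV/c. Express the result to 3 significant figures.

βγ = pc/(mc²) = 593.7/139.6 = 4.2529.
Since γ² = 1 + (βγ)² = 19.0872, γ = √19.0872 = 4.36889, and β = (βγ)/γ = 4.2529/4.36889 = 0.973.

0.973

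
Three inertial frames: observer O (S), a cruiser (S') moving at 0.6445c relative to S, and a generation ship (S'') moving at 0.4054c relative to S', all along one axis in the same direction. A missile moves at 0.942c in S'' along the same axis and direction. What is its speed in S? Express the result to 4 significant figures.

First combine the missile and generation ship (S''→S'): u₁ = (0.942 + 0.4054)/(1 + 0.942×0.4054) = 1.3474/1.3818868 = 0.97504.
Then combine with the cruiser (S'→S): u = (0.97504 + 0.6445)/(1 + 0.97504×0.6445) = 1.61954/1.62841328 = 0.99455.

0.9946c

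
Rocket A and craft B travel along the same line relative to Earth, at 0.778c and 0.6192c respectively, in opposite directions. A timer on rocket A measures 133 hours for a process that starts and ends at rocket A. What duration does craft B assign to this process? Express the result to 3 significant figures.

399 hours

Transform rocket A's velocity into craft B's frame: (0.778 + 0.6192)/(1 + 0.778·0.6192) = 1.3972/1.4817376, so the relative speed is 0.94295c.
γ for this relative speed: γ = 1/√(1 − 0.889155) = 3.0036.
Rocket A's interval is proper; time dilation gives Δt_B = γΔτ = 3.0036 × 133 hours = 399 hours.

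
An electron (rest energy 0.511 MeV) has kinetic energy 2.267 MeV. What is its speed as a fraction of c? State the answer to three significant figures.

K = (γ−1)mc², so γ = 1 + 2.267/0.511 = 5.4364.
Then v/c = √(1 − γ⁻²) = √(1 − 0.0338359) = √0.9661641 = 0.983.

0.983c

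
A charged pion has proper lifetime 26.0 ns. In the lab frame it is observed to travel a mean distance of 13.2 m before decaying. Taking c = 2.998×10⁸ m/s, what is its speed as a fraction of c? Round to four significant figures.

0.8611c

d = βγcτ ⇒ βγ = d/(cτ) = 13.20 m / (7.7948 m) = 1.6934.
β = (βγ)/√(1+(βγ)²) = 1.6934/√3.8676 = 0.8611.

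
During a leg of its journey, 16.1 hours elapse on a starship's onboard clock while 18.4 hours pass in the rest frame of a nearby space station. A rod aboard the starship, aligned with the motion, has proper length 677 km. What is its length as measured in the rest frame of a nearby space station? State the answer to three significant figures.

592 km

From Δt = γΔτ: γ = 18.4/16.1 = 1.14286.
L = L₀/γ = 677/1.14286 = 592 km.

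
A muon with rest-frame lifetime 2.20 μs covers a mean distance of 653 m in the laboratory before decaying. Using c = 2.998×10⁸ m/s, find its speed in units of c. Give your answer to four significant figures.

0.7036c

d = βγcτ ⇒ βγ = d/(cτ) = 653.0 m / (659.56 m) = 0.99005.
β = (βγ)/√(1+(βγ)²) = 0.99005/√1.980199 = 0.7036.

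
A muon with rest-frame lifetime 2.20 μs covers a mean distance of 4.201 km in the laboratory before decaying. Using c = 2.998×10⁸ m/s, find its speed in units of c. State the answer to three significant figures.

0.988c

d = βγcτ ⇒ βγ = d/(cτ) = 4201 m / (659.56 m) = 6.3694.
β = (βγ)/√(1+(βγ)²) = 6.3694/√41.5693 = 0.988.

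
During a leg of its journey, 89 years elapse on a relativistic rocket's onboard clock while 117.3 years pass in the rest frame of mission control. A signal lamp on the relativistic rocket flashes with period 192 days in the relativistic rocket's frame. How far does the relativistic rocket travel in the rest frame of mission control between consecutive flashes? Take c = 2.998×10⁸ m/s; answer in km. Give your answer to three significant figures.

4.27×10^12 km

γ = Δt/Δτ = 117.3/89 = 1.31798.
β = √(1 − 1/γ²) = 0.6514. Lab-frame period = γτ = 1.31798×192 days = 253.05 days. Distance = βc × γτ = 0.6514 × 2.998×10⁸ m/s × 21863520 s = 4.2697×10^15 m = 4.27×10^12 km.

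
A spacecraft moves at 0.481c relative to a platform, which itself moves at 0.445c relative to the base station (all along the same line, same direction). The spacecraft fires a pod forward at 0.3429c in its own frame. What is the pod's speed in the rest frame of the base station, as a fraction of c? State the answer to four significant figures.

0.8764c

Compose velocities in two stages. Stage 1 (into S'): u₁ = (0.3429+0.481)/(1+0.3429×0.481) = 0.70725.
Stage 2 (into S): u = (0.70725+0.445)/(1+0.70725×0.445) = 0.87642, so the speed is 0.8764c.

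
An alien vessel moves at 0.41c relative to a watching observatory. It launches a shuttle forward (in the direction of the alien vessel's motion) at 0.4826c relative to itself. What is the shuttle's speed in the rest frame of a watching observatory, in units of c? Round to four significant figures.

0.7452c

Relativistic velocity addition: u = (u' + v)/(1 + u'v/c²), with u' = 0.4826c and v = 0.41c.
Numerator: 0.4826 + 0.41 = 0.8926. Denominator: 1 + (0.4826)(0.41) = 1.197866.
u = 0.8926/1.197866 = 0.74516, so the speed is 0.7452c.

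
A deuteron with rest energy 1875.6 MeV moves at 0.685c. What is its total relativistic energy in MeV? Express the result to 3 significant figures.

2570 MeV

Lorentz factor: γ = (1 − 0.469225)^(−1/2) = 1.3726.
Total energy: E = γmc² = 1.3726 × 1875.6 MeV = 2570 MeV.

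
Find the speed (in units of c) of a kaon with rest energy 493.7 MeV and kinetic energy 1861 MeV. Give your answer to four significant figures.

K = (γ−1)mc², so γ = 1 + 1861/493.7 = 4.7695.
Then v/c = √(1 − γ⁻²) = √(1 − 0.0439597) = √0.9560403 = 0.9778.

0.9778c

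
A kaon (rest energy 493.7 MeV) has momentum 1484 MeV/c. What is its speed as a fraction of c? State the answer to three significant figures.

pc/(mc²) = 1484/493.7 = 3.0059 = βγ = β/√(1−β²).
So β² = x²/(1 + x²) with x = 3.0059: x² = 9.03543, β² = 9.03543/10.03543 = 0.900353, β = 0.949.

0.949c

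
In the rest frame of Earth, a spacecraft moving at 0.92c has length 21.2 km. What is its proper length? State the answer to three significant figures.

With β = 0.92, γ = 1/√(1 − 0.92²) = 1/√0.1536 = 2.5516.
Proper length: L₀ = γ·L = 2.5516 × 21.2 = 54.1 km.

54.1 km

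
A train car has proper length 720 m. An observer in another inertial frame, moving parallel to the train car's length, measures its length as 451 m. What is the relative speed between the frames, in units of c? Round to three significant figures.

Length contraction gives γ = L₀/L = 720/451 = 1.5965.
β = √(1 − 1/γ²) = √0.60766 = 0.780.

0.780c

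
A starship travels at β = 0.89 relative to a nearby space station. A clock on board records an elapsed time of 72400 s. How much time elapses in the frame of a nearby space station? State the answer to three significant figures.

1.59×10^5 s

γ = 1/√(1 − β²) = 1/√(1 − 0.7921) = 1/√0.2079 = 1/0.455961 = 2.1932.
The onboard clock measures proper time, so the interval in the rest frame of a nearby space station is dilated: Δt = γ·Δτ = 2.1932 × 72400 s = 1.59×10^5 s.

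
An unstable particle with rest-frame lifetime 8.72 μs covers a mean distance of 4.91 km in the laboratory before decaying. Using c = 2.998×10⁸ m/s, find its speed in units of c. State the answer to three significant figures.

0.883c

d = βγcτ ⇒ βγ = d/(cτ) = 4910 m / (2614.256 m) = 1.8782.
β = (βγ)/√(1+(βγ)²) = 1.8782/√4.52764 = 0.883.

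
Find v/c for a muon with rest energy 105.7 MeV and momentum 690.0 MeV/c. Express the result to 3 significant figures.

pc/(mc²) = 690.0/105.7 = 6.5279 = βγ = β/√(1−β²).
So β² = x²/(1 + x²) with x = 6.5279: x² = 42.6135, β² = 42.6135/43.6135 = 0.977071, β = 0.988.

0.988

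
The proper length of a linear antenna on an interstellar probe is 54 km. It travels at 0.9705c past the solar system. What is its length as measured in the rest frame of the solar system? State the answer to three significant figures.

Lorentz factor: γ = (1 − 0.94187025)^(−1/2) = 4.1476.
Length contraction: L = L₀/γ = 54/4.1476 = 13.0 km.

13.0 km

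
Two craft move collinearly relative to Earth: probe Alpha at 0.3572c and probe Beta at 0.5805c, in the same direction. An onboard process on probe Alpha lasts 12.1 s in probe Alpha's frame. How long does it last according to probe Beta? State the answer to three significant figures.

12.6 s

The velocity of probe Alpha relative to probe Beta is (0.3572 − 0.5805)c / (1 − 0.3572×0.5805) = −0.28171c; relative speed 0.28171c.
At |u| = 0.28171c, γ = (1 − 0.0793605)^(−1/2) = 1.0422.
The clock on probe Alpha records proper time, so probe Beta measures Δt = γΔτ = 1.0422 × 12.1 = 12.6 s.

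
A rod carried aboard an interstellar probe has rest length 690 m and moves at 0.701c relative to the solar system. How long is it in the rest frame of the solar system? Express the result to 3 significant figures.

492 m

With β = 0.701, γ = 1/√(1 − 0.701²) = 1/√0.508599 = 1.4022.
Length contraction: L = L₀/γ = 690/1.4022 = 492 m.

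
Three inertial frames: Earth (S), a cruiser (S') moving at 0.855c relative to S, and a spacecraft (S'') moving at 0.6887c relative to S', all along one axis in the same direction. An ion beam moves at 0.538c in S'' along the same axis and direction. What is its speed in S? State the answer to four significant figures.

0.9914c

Apply u = (u'+v)/(1+u'v) twice. Ion beam in the cruiser frame: (0.538+0.6887)/(1+0.538·0.6887) = 1.2267/1.3705206 = 0.89506c.
That velocity, transformed to the rest frame of Earth: (0.89506+0.855)/(1+0.89506·0.855) = 1.75006/1.7652763 = 0.99138c.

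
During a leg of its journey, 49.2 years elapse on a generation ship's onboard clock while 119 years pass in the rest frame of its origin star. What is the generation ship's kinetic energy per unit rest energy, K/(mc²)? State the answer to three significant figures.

1.42

The time-dilation ratio gives γ = 119/49.2 = 2.4187.
Since K = (γ−1)mc², K/(mc²) = 2.4187 − 1 = 1.42.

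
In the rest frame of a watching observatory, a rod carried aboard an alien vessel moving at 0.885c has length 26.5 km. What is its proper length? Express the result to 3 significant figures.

Lorentz factor: γ = (1 − 0.783225)^(−1/2) = 2.1478.
Proper length: L₀ = γ·L = 2.1478 × 26.5 = 56.9 km.

56.9 km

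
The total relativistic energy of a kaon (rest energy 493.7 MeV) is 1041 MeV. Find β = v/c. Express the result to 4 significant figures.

0.8804

Total energy E = γmc² gives γ = 1041/493.7 = 2.1086.
Hence β = √(1 − 1/γ²) = √(1 − 0.224911) = √0.775089 = 0.8804.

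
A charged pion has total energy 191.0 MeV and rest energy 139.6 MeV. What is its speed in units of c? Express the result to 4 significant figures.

0.6825c

Total energy E = γmc² gives γ = 191.0/139.6 = 1.3682.
Hence β = √(1 − 1/γ²) = √(1 − 0.534196) = √0.465804 = 0.6825.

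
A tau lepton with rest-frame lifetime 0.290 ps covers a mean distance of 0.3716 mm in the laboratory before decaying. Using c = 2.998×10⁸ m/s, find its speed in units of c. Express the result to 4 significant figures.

0.9737c

Let x = d/(cτ) = 3.716×10^-4 m / (2.998×10⁸ m/s × 2.900×10^-13 s) = 4.2741. Since d = βγcτ, x = βγ = β/√(1−β²).
Solving: β² = x²/(1+x²) = 18.2679/19.2679 = 0.9481, so β = 0.9737.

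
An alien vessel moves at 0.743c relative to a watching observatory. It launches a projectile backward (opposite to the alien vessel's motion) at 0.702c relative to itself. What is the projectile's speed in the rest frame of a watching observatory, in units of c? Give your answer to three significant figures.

0.0857c

In units of c, u = (u' + v)/(1 + u'v) with u' = −0.702 and v = 0.743.
Numerator: −0.702 + 0.743 = 0.041. Denominator: 1 + (−0.702)(0.743) = 0.478414.
u = 0.041/0.478414 = 0.0857, so the speed is 0.0857c.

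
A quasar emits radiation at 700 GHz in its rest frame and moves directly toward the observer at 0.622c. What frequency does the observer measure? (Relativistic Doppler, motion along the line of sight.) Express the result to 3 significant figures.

1450 GHz

Relativistic Doppler (source moving toward): f_obs = f_src · √((1+β)/(1−β)).
With β = 0.622: factor = √(1.622/0.378) = 2.0715.
f_obs = 700 × 2.0715 = 1450 GHz.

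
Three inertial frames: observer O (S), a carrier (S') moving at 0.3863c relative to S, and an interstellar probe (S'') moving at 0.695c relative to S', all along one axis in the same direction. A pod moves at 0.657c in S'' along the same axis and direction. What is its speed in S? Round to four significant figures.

0.9676c

Apply u = (u'+v)/(1+u'v) twice. Pod in the carrier frame: (0.657+0.695)/(1+0.657·0.695) = 1.352/1.456615 = 0.92818c.
That velocity, transformed to the rest frame of observer O: (0.92818+0.3863)/(1+0.92818·0.3863) = 1.31448/1.358555934 = 0.96756c.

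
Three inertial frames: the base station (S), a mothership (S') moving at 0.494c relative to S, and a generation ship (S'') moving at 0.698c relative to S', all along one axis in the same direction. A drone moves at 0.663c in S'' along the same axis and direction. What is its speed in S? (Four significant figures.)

First combine the drone and generation ship (S''→S'): u₁ = (0.663 + 0.698)/(1 + 0.663×0.698) = 1.361/1.462774 = 0.93042.
Then combine with the mothership (S'→S): u = (0.93042 + 0.494)/(1 + 0.93042×0.494) = 1.42442/1.45962748 = 0.97588.

0.9759c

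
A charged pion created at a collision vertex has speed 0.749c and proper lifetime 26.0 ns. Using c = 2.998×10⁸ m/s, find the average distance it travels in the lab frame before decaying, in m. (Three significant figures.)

γ = 1/√(1 − β²) = 1/√(1 − 0.561001) = 1/√0.438999 = 1/0.66257 = 1.5093.
Lab-frame lifetime: Δt = γτ = 1.5093 × 26.0 ns = 39.242 ns.
Distance: d = vΔt = 0.749 × 2.998×10⁸ m/s × 3.9242×10^-8 s = 8.81 m.

8.81 m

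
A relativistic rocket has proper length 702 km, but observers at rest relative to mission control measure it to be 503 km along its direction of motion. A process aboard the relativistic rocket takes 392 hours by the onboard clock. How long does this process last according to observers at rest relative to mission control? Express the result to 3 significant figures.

γ = L₀/L = 702/503 = 1.39563.
Δt = γΔτ = 1.39563 × 392 = 547 hours.

547 hours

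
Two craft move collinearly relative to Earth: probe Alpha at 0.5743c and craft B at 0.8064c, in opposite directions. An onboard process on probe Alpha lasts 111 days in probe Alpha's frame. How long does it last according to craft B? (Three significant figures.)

335 days

Speed of probe Alpha in craft B's frame: u = (v_A + v_B)/(1 + v_A v_B/c²) = (0.5743 + 0.8064)/(1 + 0.5743×0.8064) = 1.3807/1.46311552 = 0.94367; |u| = 0.94367c.
γ for this relative speed: γ = 1/√(1 − 0.890513) = 3.0222.
Probe Alpha's interval is proper; time dilation gives Δt_B = γΔτ = 3.0222 × 111 days = 335 days.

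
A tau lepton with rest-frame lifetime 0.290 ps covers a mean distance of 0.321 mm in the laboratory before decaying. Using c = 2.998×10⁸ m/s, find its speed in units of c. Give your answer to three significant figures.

d = βγcτ ⇒ βγ = d/(cτ) = 3.210×10^-4 m / (8.6942×10^-5 m) = 3.6921.
β = (βγ)/√(1+(βγ)²) = 3.6921/√14.6316 = 0.965.

0.965c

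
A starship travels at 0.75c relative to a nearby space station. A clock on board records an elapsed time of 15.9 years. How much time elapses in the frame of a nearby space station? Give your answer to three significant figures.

γ = 1/√(1 − β²) = 1/√(1 − 0.5625) = 1/√0.4375 = 1/0.661438 = 1.5119.
The onboard clock measures proper time, so the interval in the rest frame of a nearby space station is dilated: Δt = γ·Δτ = 1.5119 × 15.9 years = 24.0 years.

24.0 years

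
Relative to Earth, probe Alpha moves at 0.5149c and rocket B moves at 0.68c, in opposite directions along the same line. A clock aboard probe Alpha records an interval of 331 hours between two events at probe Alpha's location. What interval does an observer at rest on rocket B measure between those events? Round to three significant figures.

Transform probe Alpha's velocity into rocket B's frame: (0.5149 + 0.68)/(1 + 0.5149·0.68) = 1.1949/1.350132, so the relative speed is 0.88502c.
At |u| = 0.88502c, γ = (1 − 0.78326)^(−1/2) = 2.148.
Probe Alpha's interval is proper; time dilation gives Δt_B = γΔτ = 2.148 × 331 hours = 711 hours.

711 hours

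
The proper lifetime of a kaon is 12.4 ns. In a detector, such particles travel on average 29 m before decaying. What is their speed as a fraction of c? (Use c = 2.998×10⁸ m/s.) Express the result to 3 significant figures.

0.992c

Let x = d/(cτ) = 29.00 m / (2.998×10⁸ m/s × 1.240×10^-8 s) = 7.8009. Since d = βγcτ, x = βγ = β/√(1−β²).
Solving: β² = x²/(1+x²) = 60.854/61.854 = 0.983833, so β = 0.992.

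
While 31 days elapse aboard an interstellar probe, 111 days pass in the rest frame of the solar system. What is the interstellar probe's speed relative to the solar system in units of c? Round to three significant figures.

0.960c

γ = Δt/Δτ = 111/31 = 3.5806.
β = √(1 − 1/γ²) = √(1 − 0.0779989) = √0.9220011 = 0.960.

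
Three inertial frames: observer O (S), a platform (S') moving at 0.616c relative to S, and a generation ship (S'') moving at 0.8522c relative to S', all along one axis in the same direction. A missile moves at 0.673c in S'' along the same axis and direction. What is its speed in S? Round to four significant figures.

Apply u = (u'+v)/(1+u'v) twice. Missile in the platform frame: (0.673+0.8522)/(1+0.673·0.8522) = 1.5252/1.5735306 = 0.96929c.
That velocity, transformed to the rest frame of observer O: (0.96929+0.616)/(1+0.96929·0.616) = 1.58529/1.59708264 = 0.99262c.

0.9926c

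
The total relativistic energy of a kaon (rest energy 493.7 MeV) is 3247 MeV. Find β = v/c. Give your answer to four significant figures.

γ = E/(mc²) = 3247/493.7 = 6.5769.
β = √(1 − 1/γ²) = √(1 − 0.0231184) = √0.9768816 = 0.9884.

0.9884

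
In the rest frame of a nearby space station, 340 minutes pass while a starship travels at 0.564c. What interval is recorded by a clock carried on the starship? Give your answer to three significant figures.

γ = 1/√(1 − β²) = 1/√(1 − 0.318096) = 1/√0.681904 = 1/0.825775 = 1.211.
The moving clock records proper time: Δτ = Δt/γ = 340/1.211 = 281 minutes.

281 minutes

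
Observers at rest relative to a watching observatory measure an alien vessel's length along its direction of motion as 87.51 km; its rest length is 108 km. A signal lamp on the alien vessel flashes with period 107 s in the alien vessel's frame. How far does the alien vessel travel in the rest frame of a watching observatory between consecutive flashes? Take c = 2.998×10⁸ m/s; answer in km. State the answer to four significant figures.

From L = L₀/γ: γ = 108/87.51 = 1.23414.
β = √(1 − 1/γ²) = 0.58604. Lab-frame period = γτ = 1.23414×107 s = 132.05 s. Distance = βc × γτ = 0.58604 × 2.998×10⁸ m/s × 132.05 s = 2.3200×10^10 m = 2.320×10^7 km.

2.320×10^7 km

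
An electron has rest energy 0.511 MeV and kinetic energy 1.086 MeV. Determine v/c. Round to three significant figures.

K = (γ−1)mc², so γ = 1 + 1.086/0.511 = 3.1252.
Then v/c = √(1 − γ⁻²) = √(1 − 0.102387) = √0.897613 = 0.947.

0.947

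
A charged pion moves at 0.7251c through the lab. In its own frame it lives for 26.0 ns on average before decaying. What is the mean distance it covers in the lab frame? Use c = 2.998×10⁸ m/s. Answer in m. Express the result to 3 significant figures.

β² = 0.52577001, so γ = 1/√0.47422999 = 1.4521.
Lab-frame lifetime: Δt = γτ = 1.4521 × 26.0 ns = 37.755 ns.
Distance: d = vΔt = 0.7251 × 2.998×10⁸ m/s × 3.7755×10^-8 s = 8.21 m.

8.21 m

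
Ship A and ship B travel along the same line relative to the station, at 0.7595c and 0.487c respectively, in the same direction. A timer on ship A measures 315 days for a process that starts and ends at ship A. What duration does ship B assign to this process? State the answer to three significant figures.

The velocity of ship A relative to ship B is (0.7595 − 0.487)c / (1 − 0.7595×0.487) = 0.43245c; relative speed 0.43245c.
γ for this relative speed: γ = 1/√(1 − 0.187013) = 1.1091.
Ship A's interval is proper; time dilation gives Δt_B = γΔτ = 1.1091 × 315 days = 349 days.

349 days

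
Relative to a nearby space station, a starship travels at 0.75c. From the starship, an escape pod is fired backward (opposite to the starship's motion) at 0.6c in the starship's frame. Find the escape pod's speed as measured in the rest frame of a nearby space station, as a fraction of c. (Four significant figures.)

0.2727c

Relativistic velocity addition: u = (u' + v)/(1 + u'v/c²), with u' = −0.6c and v = 0.75c.
Numerator: −0.6 + 0.75 = 0.15. Denominator: 1 + (−0.6)(0.75) = 0.55.
u = 0.15/0.55 = 0.27273, so the speed is 0.2727c.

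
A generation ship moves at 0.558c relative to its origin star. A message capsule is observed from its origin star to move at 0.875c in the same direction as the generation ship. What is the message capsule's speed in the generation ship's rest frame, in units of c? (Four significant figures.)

Transform to the generation ship's frame: u' = (u − v)/(1 − uv/c²).
u' = (0.875 − 0.558)/(1 − 0.875×0.558) = 0.317/0.51175 = 0.61944.
Speed in the generation ship's frame: 0.6194c (in the same direction).

0.6194c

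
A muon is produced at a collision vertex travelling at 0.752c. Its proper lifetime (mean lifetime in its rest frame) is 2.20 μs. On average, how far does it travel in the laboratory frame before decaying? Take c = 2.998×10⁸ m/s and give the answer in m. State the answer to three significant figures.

752 m

With β = 0.752, γ = 1/√(1 − 0.752²) = 1/√0.434496 = 1.5171.
Lab-frame lifetime: Δt = γτ = 1.5171 × 2.20 μs = 3.3376 μs.
Distance: d = vΔt = 0.752 × 2.998×10⁸ m/s × 3.3376×10^-6 s = 752 m.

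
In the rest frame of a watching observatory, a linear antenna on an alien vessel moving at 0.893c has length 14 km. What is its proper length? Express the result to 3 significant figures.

31.1 km

β² = 0.797449, so γ = 1/√0.202551 = 2.2219.
Proper length: L₀ = γ·L = 2.2219 × 14 = 31.1 km.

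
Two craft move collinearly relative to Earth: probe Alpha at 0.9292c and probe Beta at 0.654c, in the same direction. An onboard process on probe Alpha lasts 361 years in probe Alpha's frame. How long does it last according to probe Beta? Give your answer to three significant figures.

507 years

The velocity of probe Alpha relative to probe Beta is (0.9292 − 0.654)c / (1 − 0.9292×0.654) = 0.7015c; relative speed 0.7015c.
At |u| = 0.7015c, γ = (1 − 0.492102)^(−1/2) = 1.4032.
The clock on probe Alpha records proper time, so probe Beta measures Δt = γΔτ = 1.4032 × 361 = 507 years.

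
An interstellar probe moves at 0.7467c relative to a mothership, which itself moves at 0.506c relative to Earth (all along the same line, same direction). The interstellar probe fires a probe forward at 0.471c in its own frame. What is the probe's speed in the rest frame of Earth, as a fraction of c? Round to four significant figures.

0.9664c

Apply u = (u'+v)/(1+u'v) twice. Probe in the mothership frame: (0.471+0.7467)/(1+0.471·0.7467) = 1.2177/1.3516957 = 0.90087c.
That velocity, transformed to the rest frame of Earth: (0.90087+0.506)/(1+0.90087·0.506) = 1.40687/1.45584022 = 0.96636c.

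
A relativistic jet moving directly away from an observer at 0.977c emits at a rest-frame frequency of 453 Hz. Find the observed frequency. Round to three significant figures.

48.9 Hz

Relativistic Doppler (source moving away): f_obs = f_src · √((1−β)/(1+β)).
With β = 0.977: factor = √(0.023/1.977) = 0.10786.
f_obs = 453 × 0.10786 = 48.9 Hz.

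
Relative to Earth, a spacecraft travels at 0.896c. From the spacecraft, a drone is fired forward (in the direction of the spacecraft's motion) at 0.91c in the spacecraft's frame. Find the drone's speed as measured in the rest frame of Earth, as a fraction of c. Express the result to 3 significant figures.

0.995c

Relativistic velocity addition: u = (u' + v)/(1 + u'v/c²), with u' = 0.91c and v = 0.896c.
Numerator: 0.91 + 0.896 = 1.806. Denominator: 1 + (0.91)(0.896) = 1.81536.
u = 1.806/1.81536 = 0.99484, so the speed is 0.995c.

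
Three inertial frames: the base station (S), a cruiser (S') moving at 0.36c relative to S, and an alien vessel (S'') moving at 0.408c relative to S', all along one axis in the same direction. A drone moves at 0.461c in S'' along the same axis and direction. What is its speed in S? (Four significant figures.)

0.8639c

First combine the drone and alien vessel (S''→S'): u₁ = (0.461 + 0.408)/(1 + 0.461×0.408) = 0.869/1.188088 = 0.73143.
Then combine with the cruiser (S'→S): u = (0.73143 + 0.36)/(1 + 0.73143×0.36) = 1.09143/1.2633148 = 0.86394.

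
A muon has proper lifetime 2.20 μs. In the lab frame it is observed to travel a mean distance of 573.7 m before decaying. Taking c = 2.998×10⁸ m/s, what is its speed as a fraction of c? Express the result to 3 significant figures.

d = βγcτ ⇒ βγ = d/(cτ) = 573.7 m / (659.56 m) = 0.86982.
β = (βγ)/√(1+(βγ)²) = 0.86982/√1.756587 = 0.656.

0.656c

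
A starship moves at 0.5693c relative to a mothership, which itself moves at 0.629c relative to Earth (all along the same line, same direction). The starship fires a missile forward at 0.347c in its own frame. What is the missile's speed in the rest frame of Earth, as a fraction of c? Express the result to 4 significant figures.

First combine the missile and starship (S''→S'): u₁ = (0.347 + 0.5693)/(1 + 0.347×0.5693) = 0.9163/1.1975471 = 0.76515.
Then combine with the mothership (S'→S): u = (0.76515 + 0.629)/(1 + 0.76515×0.629) = 1.39415/1.48127935 = 0.94118.

0.9412c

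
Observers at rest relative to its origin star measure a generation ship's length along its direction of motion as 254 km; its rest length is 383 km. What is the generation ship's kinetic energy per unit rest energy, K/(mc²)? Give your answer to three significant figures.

From L = L₀/γ: γ = 383/254 = 1.50787.
K/(mc²) = γ − 1 = 1.50787 − 1 = 0.508.

0.508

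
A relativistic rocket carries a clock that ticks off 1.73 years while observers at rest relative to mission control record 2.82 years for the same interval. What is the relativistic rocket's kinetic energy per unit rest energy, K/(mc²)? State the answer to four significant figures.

From Δt = γΔτ: γ = 2.82/1.73 = 1.63006.
Since K = (γ−1)mc², K/(mc²) = 1.63006 − 1 = 0.6301.

0.6301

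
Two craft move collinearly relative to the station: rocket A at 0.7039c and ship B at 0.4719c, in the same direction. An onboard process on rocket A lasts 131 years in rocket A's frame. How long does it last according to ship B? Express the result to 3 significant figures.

140 years

Transform rocket A's velocity into ship B's frame: (0.7039 − 0.4719)/(1 − 0.7039·0.4719) = 0.232/0.66782959, so the relative speed is 0.34739c.
γ for this relative speed: γ = 1/√(1 − 0.12068) = 1.0664.
Rocket A's interval is proper; time dilation gives Δt_B = γΔτ = 1.0664 × 131 years = 140 years.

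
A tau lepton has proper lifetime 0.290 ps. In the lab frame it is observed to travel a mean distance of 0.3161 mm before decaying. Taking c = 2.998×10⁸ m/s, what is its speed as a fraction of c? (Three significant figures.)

Let x = d/(cτ) = 3.161×10^-4 m / (2.998×10⁸ m/s × 2.900×10^-13 s) = 3.6358. Since d = βγcτ, x = βγ = β/√(1−β²).
Solving: β² = x²/(1+x²) = 13.219/14.219 = 0.929672, so β = 0.964.

0.964c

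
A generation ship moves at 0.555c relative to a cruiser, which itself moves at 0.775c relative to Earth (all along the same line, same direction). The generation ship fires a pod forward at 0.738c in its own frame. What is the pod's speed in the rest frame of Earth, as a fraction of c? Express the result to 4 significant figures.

0.9891c

First combine the pod and generation ship (S''→S'): u₁ = (0.738 + 0.555)/(1 + 0.738×0.555) = 1.293/1.40959 = 0.91729.
Then combine with the cruiser (S'→S): u = (0.91729 + 0.775)/(1 + 0.91729×0.775) = 1.69229/1.71089975 = 0.98912.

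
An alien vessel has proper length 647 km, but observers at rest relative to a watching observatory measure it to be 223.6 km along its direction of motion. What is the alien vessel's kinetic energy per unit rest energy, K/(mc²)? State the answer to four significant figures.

From L = L₀/γ: γ = 647/223.6 = 2.89356.
K/(mc²) = γ − 1 = 2.89356 − 1 = 1.894.

1.894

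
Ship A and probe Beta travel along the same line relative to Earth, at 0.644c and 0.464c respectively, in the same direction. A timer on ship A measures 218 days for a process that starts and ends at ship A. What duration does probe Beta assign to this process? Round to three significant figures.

226 days

Transform ship A's velocity into probe Beta's frame: (0.644 − 0.464)/(1 − 0.644·0.464) = 0.18/0.701184, so the relative speed is 0.25671c.
γ for this relative speed: γ = 1/√(1 − 0.0659) = 1.0347.
Ship A's interval is proper; time dilation gives Δt_B = γΔτ = 1.0347 × 218 days = 226 days.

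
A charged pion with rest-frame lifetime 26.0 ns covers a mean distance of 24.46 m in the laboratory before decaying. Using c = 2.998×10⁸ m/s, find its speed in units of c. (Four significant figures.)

0.9528c

Let x = d/(cτ) = 24.46 m / (2.998×10⁸ m/s × 2.600×10^-8 s) = 3.138. Since d = βγcτ, x = βγ = β/√(1−β²).
Solving: β² = x²/(1+x²) = 9.84704/10.84704 = 0.907809, so β = 0.9528.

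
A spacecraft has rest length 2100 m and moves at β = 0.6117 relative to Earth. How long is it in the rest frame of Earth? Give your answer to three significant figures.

1660 m

γ = 1/√(1 − β²) = 1/√(1 − 0.37417689) = 1/√0.62582311 = 1/0.79109 = 1.2641.
Along the direction of motion the measured length is L₀/γ = 2100/1.2641 = 1660 m.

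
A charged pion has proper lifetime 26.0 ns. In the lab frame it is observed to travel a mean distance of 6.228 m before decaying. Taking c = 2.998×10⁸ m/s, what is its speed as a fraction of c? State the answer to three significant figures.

0.624c

Let x = d/(cτ) = 6.228 m / (2.998×10⁸ m/s × 2.600×10^-8 s) = 0.79899. Since d = βγcτ, x = βγ = β/√(1−β²).
Solving: β² = x²/(1+x²) = 0.638385/1.638385 = 0.389643, so β = 0.624.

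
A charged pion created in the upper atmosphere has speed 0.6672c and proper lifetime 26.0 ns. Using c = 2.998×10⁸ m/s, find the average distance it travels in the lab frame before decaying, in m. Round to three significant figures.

γ = 1/√(1 − β²) = 1/√(1 − 0.44515584) = 1/√0.55484416 = 1/0.744879 = 1.3425.
Lab-frame lifetime: Δt = γτ = 1.3425 × 26.0 ns = 34.905 ns.
Distance: d = vΔt = 0.6672 × 2.998×10⁸ m/s × 3.4905×10^-8 s = 6.98 m.

6.98 m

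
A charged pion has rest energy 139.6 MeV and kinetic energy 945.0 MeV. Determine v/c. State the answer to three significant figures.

0.992

K = (γ−1)mc², so γ = 1 + 945.0/139.6 = 7.7693.
Then v/c = √(1 − γ⁻²) = √(1 − 0.0165667) = √0.9834333 = 0.992.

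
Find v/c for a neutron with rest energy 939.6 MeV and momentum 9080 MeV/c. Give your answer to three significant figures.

pc/(mc²) = 9080/939.6 = 9.6637 = βγ = β/√(1−β²).
So β² = x²/(1 + x²) with x = 9.6637: x² = 93.3871, β² = 93.3871/94.3871 = 0.989405, β = 0.995.

0.995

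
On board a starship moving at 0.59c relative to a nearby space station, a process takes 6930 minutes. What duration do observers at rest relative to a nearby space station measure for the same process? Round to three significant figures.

β² = 0.3481, so γ = 1/√0.6519 = 1.2385.
Time dilation: Δt = γ·Δτ = 1.2385 × 6930 = 8580 minutes.

8580 minutes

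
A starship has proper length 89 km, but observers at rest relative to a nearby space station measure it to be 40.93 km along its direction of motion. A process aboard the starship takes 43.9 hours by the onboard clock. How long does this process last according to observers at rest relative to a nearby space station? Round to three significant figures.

95.5 hours

γ = L₀/L = 89/40.93 = 2.17444.
Δt = γΔτ = 2.17444 × 43.9 = 95.5 hours.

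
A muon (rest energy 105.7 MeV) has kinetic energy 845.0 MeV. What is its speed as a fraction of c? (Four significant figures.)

0.9938c

K = (γ−1)mc², so γ = 1 + 845.0/105.7 = 8.9943.
Then v/c = √(1 − γ⁻²) = √(1 − 0.0123613) = √0.9876387 = 0.9938.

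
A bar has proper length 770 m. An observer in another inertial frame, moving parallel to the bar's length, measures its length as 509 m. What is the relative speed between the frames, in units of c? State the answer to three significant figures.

0.750c

Length contraction gives γ = L₀/L = 770/509 = 1.5128.
β = √(1 − 1/γ²) = √0.563045 = 0.750.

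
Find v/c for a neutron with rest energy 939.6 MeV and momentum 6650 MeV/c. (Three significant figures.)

0.990

βγ = pc/(mc²) = 6650/939.6 = 7.0775.
Since γ² = 1 + (βγ)² = 51.091, γ = √51.091 = 7.1478, and β = (βγ)/γ = 7.0775/7.1478 = 0.990.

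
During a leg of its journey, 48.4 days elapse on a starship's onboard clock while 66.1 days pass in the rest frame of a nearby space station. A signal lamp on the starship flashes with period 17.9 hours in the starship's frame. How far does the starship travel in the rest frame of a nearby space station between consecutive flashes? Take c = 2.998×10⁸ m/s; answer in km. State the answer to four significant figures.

The time-dilation ratio gives γ = 66.1/48.4 = 1.3657.
β = √(1 − 1/γ²) = 0.68106. Lab-frame period = γτ = 1.3657×17.9 hours = 24.446 hours. Distance = βc × γτ = 0.68106 × 2.998×10⁸ m/s × 88005.6 s = 1.7969×10^13 m = 1.797×10^10 km.

1.797×10^10 km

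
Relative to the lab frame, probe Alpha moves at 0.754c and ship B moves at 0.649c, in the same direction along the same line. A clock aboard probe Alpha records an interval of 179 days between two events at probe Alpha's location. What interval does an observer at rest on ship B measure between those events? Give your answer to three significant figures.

The velocity of probe Alpha relative to ship B is (0.754 − 0.649)c / (1 − 0.754×0.649) = 0.20562c; relative speed 0.20562c.
γ for this relative speed: γ = 1/√(1 − 0.0422796) = 1.0218.
Probe Alpha's interval is proper; time dilation gives Δt_B = γΔτ = 1.0218 × 179 days = 183 days.

183 days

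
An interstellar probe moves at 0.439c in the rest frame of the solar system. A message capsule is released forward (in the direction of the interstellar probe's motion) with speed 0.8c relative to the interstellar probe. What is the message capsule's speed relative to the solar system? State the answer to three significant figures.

0.917c

In units of c, u = (u' + v)/(1 + u'v) with u' = 0.8 and v = 0.439.
Numerator: 0.8 + 0.439 = 1.239. Denominator: 1 + (0.8)(0.439) = 1.3512.
u = 1.239/1.3512 = 0.91696, so the speed is 0.917c.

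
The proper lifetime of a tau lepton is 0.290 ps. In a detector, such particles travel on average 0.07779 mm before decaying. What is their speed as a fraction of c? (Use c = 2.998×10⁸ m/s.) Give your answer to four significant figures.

d = βγcτ ⇒ βγ = d/(cτ) = 7.779×10^-5 m / (8.6942×10^-5 m) = 0.89473.
β = (βγ)/√(1+(βγ)²) = 0.89473/√1.800542 = 0.6668.

0.6668c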